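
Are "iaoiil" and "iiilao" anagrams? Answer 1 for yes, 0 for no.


Strings: "iaoiil", "iiilao"
Sorted first:  aiiilo
Sorted second: aiiilo
Sorted forms match => anagrams

1


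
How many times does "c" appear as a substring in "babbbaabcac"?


Searching for "c" in "babbbaabcac"
Scanning each position:
  Position 0: "b" => no
  Position 1: "a" => no
  Position 2: "b" => no
  Position 3: "b" => no
  Position 4: "b" => no
  Position 5: "a" => no
  Position 6: "a" => no
  Position 7: "b" => no
  Position 8: "c" => MATCH
  Position 9: "a" => no
  Position 10: "c" => MATCH
Total occurrences: 2

2


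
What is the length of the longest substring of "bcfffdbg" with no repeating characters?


Input: "bcfffdbg"
Sliding window (track last position of each char):
  Position 0 ('b'): window [0,0] length 1 -- new best
  Position 1 ('c'): window [0,1] length 2 -- new best
  Position 2 ('f'): window [0,2] length 3 -- new best
  Position 3 ('f'): repeat (last at 2), move window start to 3
  Position 3 ('f'): window [3,3] length 1
  Position 4 ('f'): repeat (last at 3), move window start to 4
  Position 4 ('f'): window [4,4] length 1
  Position 5 ('d'): window [4,5] length 2
  Position 6 ('b'): window [4,6] length 3
  Position 7 ('g'): window [4,7] length 4 -- new best
Longest substring with no repeats: "fdbg" with length 4

4


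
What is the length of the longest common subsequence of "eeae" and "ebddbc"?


LCS of "eeae" and "ebddbc"
DP table:
           e    b    d    d    b    c
      0    0    0    0    0    0    0
  e   0    1    1    1    1    1    1
  e   0    1    1    1    1    1    1
  a   0    1    1    1    1    1    1
  e   0    1    1    1    1    1    1
LCS length = dp[4][6] = 1

1


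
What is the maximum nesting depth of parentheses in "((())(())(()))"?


Input: "((())(())(()))"
Tracking depth:
  Position 0 '(': depth becomes 1
  Position 1 '(': depth becomes 2
  Position 2 '(': depth becomes 3
  Position 3 ')': depth becomes 2
  Position 4 ')': depth becomes 1
  Position 5 '(': depth becomes 2
  Position 6 '(': depth becomes 3
  Position 7 ')': depth becomes 2
  Position 8 ')': depth becomes 1
  Position 9 '(': depth becomes 2
  Position 10 '(': depth becomes 3
  Position 11 ')': depth becomes 2
  Position 12 ')': depth becomes 1
  Position 13 ')': depth becomes 0
Maximum depth reached: 3

3


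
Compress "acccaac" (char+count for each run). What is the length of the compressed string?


Input: acccaac
Runs:
  'a' x 1 => "a1"
  'c' x 3 => "c3"
  'a' x 2 => "a2"
  'c' x 1 => "c1"
Compressed: "a1c3a2c1"
Compressed length: 8

8


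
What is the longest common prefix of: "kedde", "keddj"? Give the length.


Words: kedde, keddj
  Position 0: all 'k' => match
  Position 1: all 'e' => match
  Position 2: all 'd' => match
  Position 3: all 'd' => match
  Position 4: ('e', 'j') => mismatch, stop
LCP = "kedd" (length 4)

4


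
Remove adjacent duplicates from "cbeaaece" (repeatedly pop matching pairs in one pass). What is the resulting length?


Input: cbeaaece
Stack-based adjacent duplicate removal:
  Read 'c': push. Stack: c
  Read 'b': push. Stack: cb
  Read 'e': push. Stack: cbe
  Read 'a': push. Stack: cbea
  Read 'a': matches stack top 'a' => pop. Stack: cbe
  Read 'e': matches stack top 'e' => pop. Stack: cb
  Read 'c': push. Stack: cbc
  Read 'e': push. Stack: cbce
Final stack: "cbce" (length 4)

4


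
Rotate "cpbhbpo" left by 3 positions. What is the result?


Input: "cpbhbpo", rotate left by 3
First 3 characters: "cpb"
Remaining characters: "hbpo"
Concatenate remaining + first: "hbpo" + "cpb" = "hbpocpb"

hbpocpb


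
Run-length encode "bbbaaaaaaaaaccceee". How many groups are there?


Input: bbbaaaaaaaaaccceee
Scanning for consecutive runs:
  Group 1: 'b' x 3 (positions 0-2)
  Group 2: 'a' x 9 (positions 3-11)
  Group 3: 'c' x 3 (positions 12-14)
  Group 4: 'e' x 3 (positions 15-17)
Total groups: 4

4


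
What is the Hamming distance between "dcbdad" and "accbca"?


Comparing "dcbdad" and "accbca" position by position:
  Position 0: 'd' vs 'a' => differ
  Position 1: 'c' vs 'c' => same
  Position 2: 'b' vs 'c' => differ
  Position 3: 'd' vs 'b' => differ
  Position 4: 'a' vs 'c' => differ
  Position 5: 'd' vs 'a' => differ
Total differences (Hamming distance): 5

5


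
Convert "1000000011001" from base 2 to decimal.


Input: "1000000011001" in base 2
Positional expansion:
  Digit '1' (value 1) x 2^12 = 4096
  Digit '0' (value 0) x 2^11 = 0
  Digit '0' (value 0) x 2^10 = 0
  Digit '0' (value 0) x 2^9 = 0
  Digit '0' (value 0) x 2^8 = 0
  Digit '0' (value 0) x 2^7 = 0
  Digit '0' (value 0) x 2^6 = 0
  Digit '0' (value 0) x 2^5 = 0
  Digit '1' (value 1) x 2^4 = 16
  Digit '1' (value 1) x 2^3 = 8
  Digit '0' (value 0) x 2^2 = 0
  Digit '0' (value 0) x 2^1 = 0
  Digit '1' (value 1) x 2^0 = 1
Sum = 4121

4121


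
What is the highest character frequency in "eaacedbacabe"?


Input: eaacedbacabe
Character counts:
  'a': 4
  'b': 2
  'c': 2
  'd': 1
  'e': 3
Maximum frequency: 4

4


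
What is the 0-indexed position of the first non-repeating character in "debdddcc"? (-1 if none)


Input: debdddcc
Character frequencies:
  'b': 1
  'c': 2
  'd': 4
  'e': 1
Scanning left to right for freq == 1:
  Position 0 ('d'): freq=4, skip
  Position 1 ('e'): unique! => answer = 1

1


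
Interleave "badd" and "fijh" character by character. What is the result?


Interleaving "badd" and "fijh":
  Position 0: 'b' from first, 'f' from second => "bf"
  Position 1: 'a' from first, 'i' from second => "ai"
  Position 2: 'd' from first, 'j' from second => "dj"
  Position 3: 'd' from first, 'h' from second => "dh"
Result: bfaidjdh

bfaidjdh


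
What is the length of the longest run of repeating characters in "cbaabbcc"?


Input: "cbaabbcc"
Scanning for longest run:
  Position 1 ('b'): new char, reset run to 1
  Position 2 ('a'): new char, reset run to 1
  Position 3 ('a'): continues run of 'a', length=2
  Position 4 ('b'): new char, reset run to 1
  Position 5 ('b'): continues run of 'b', length=2
  Position 6 ('c'): new char, reset run to 1
  Position 7 ('c'): continues run of 'c', length=2
Longest run: 'a' with length 2

2


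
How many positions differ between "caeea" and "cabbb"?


Comparing "caeea" and "cabbb" position by position:
  Position 0: 'c' vs 'c' => same
  Position 1: 'a' vs 'a' => same
  Position 2: 'e' vs 'b' => DIFFER
  Position 3: 'e' vs 'b' => DIFFER
  Position 4: 'a' vs 'b' => DIFFER
Positions that differ: 3

3


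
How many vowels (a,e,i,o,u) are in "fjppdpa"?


Input: fjppdpa
Checking each character:
  'f' at position 0: consonant
  'j' at position 1: consonant
  'p' at position 2: consonant
  'p' at position 3: consonant
  'd' at position 4: consonant
  'p' at position 5: consonant
  'a' at position 6: vowel (running total: 1)
Total vowels: 1

1


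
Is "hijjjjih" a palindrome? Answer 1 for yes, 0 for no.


Input: hijjjjih
Reversed: hijjjjih
  Compare pos 0 ('h') with pos 7 ('h'): match
  Compare pos 1 ('i') with pos 6 ('i'): match
  Compare pos 2 ('j') with pos 5 ('j'): match
  Compare pos 3 ('j') with pos 4 ('j'): match
Result: palindrome

1


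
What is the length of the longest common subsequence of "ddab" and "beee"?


LCS of "ddab" and "beee"
DP table:
           b    e    e    e
      0    0    0    0    0
  d   0    0    0    0    0
  d   0    0    0    0    0
  a   0    0    0    0    0
  b   0    1    1    1    1
LCS length = dp[4][4] = 1

1


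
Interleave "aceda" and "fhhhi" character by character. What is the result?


Interleaving "aceda" and "fhhhi":
  Position 0: 'a' from first, 'f' from second => "af"
  Position 1: 'c' from first, 'h' from second => "ch"
  Position 2: 'e' from first, 'h' from second => "eh"
  Position 3: 'd' from first, 'h' from second => "dh"
  Position 4: 'a' from first, 'i' from second => "ai"
Result: afchehdhai

afchehdhai


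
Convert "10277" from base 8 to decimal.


Input: "10277" in base 8
Positional expansion:
  Digit '1' (value 1) x 8^4 = 4096
  Digit '0' (value 0) x 8^3 = 0
  Digit '2' (value 2) x 8^2 = 128
  Digit '7' (value 7) x 8^1 = 56
  Digit '7' (value 7) x 8^0 = 7
Sum = 4287

4287


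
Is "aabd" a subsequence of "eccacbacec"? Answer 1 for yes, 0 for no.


Check if "aabd" is a subsequence of "eccacbacec"
Greedy scan:
  Position 0 ('e'): no match needed
  Position 1 ('c'): no match needed
  Position 2 ('c'): no match needed
  Position 3 ('a'): matches sub[0] = 'a'
  Position 4 ('c'): no match needed
  Position 5 ('b'): no match needed
  Position 6 ('a'): matches sub[1] = 'a'
  Position 7 ('c'): no match needed
  Position 8 ('e'): no match needed
  Position 9 ('c'): no match needed
Only matched 2/4 characters => not a subsequence

0


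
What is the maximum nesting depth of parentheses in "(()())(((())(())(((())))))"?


Input: "(()())(((())(())(((())))))"
Tracking depth:
  Position 0 '(': depth becomes 1
  Position 1 '(': depth becomes 2
  Position 2 ')': depth becomes 1
  Position 3 '(': depth becomes 2
  Position 4 ')': depth becomes 1
  Position 5 ')': depth becomes 0
  Position 6 '(': depth becomes 1
  Position 7 '(': depth becomes 2
  Position 8 '(': depth becomes 3
  Position 9 '(': depth becomes 4
  Position 10 ')': depth becomes 3
  Position 11 ')': depth becomes 2
  Position 12 '(': depth becomes 3
  Position 13 '(': depth becomes 4
  Position 14 ')': depth becomes 3
  Position 15 ')': depth becomes 2
  Position 16 '(': depth becomes 3
  Position 17 '(': depth becomes 4
  Position 18 '(': depth becomes 5
  Position 19 '(': depth becomes 6
  Position 20 ')': depth becomes 5
  Position 21 ')': depth becomes 4
  Position 22 ')': depth becomes 3
  Position 23 ')': depth becomes 2
  Position 24 ')': depth becomes 1
  Position 25 ')': depth becomes 0
Maximum depth reached: 6

6


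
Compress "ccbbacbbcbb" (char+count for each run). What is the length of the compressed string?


Input: ccbbacbbcbb
Runs:
  'c' x 2 => "c2"
  'b' x 2 => "b2"
  'a' x 1 => "a1"
  'c' x 1 => "c1"
  'b' x 2 => "b2"
  'c' x 1 => "c1"
  'b' x 2 => "b2"
Compressed: "c2b2a1c1b2c1b2"
Compressed length: 14

14


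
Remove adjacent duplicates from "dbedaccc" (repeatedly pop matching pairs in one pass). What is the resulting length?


Input: dbedaccc
Stack-based adjacent duplicate removal:
  Read 'd': push. Stack: d
  Read 'b': push. Stack: db
  Read 'e': push. Stack: dbe
  Read 'd': push. Stack: dbed
  Read 'a': push. Stack: dbeda
  Read 'c': push. Stack: dbedac
  Read 'c': matches stack top 'c' => pop. Stack: dbeda
  Read 'c': push. Stack: dbedac
Final stack: "dbedac" (length 6)

6


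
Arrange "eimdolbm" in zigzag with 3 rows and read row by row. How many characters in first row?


Zigzag "eimdolbm" into 3 rows:
Placing characters:
  'e' => row 0
  'i' => row 1
  'm' => row 2
  'd' => row 1
  'o' => row 0
  'l' => row 1
  'b' => row 2
  'm' => row 1
Rows:
  Row 0: "eo"
  Row 1: "idlm"
  Row 2: "mb"
First row length: 2

2


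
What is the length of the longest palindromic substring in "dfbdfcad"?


Input: "dfbdfcad"
Checking substrings for palindromes:
  No multi-char palindromic substrings found
Longest palindromic substring: "d" with length 1

1


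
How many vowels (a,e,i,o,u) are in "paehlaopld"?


Input: paehlaopld
Checking each character:
  'p' at position 0: consonant
  'a' at position 1: vowel (running total: 1)
  'e' at position 2: vowel (running total: 2)
  'h' at position 3: consonant
  'l' at position 4: consonant
  'a' at position 5: vowel (running total: 3)
  'o' at position 6: vowel (running total: 4)
  'p' at position 7: consonant
  'l' at position 8: consonant
  'd' at position 9: consonant
Total vowels: 4

4


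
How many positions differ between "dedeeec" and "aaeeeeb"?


Comparing "dedeeec" and "aaeeeeb" position by position:
  Position 0: 'd' vs 'a' => DIFFER
  Position 1: 'e' vs 'a' => DIFFER
  Position 2: 'd' vs 'e' => DIFFER
  Position 3: 'e' vs 'e' => same
  Position 4: 'e' vs 'e' => same
  Position 5: 'e' vs 'e' => same
  Position 6: 'c' vs 'b' => DIFFER
Positions that differ: 4

4


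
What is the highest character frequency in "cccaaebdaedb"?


Input: cccaaebdaedb
Character counts:
  'a': 3
  'b': 2
  'c': 3
  'd': 2
  'e': 2
Maximum frequency: 3

3


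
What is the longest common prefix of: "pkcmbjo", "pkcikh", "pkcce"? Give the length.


Words: pkcmbjo, pkcikh, pkcce
  Position 0: all 'p' => match
  Position 1: all 'k' => match
  Position 2: all 'c' => match
  Position 3: ('m', 'i', 'c') => mismatch, stop
LCP = "pkc" (length 3)

3


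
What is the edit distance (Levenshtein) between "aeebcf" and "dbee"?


Computing edit distance: "aeebcf" -> "dbee"
DP table:
           d    b    e    e
      0    1    2    3    4
  a   1    1    2    3    4
  e   2    2    2    2    3
  e   3    3    3    2    2
  b   4    4    3    3    3
  c   5    5    4    4    4
  f   6    6    5    5    5
Edit distance = dp[6][4] = 5

5


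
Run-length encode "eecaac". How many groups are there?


Input: eecaac
Scanning for consecutive runs:
  Group 1: 'e' x 2 (positions 0-1)
  Group 2: 'c' x 1 (positions 2-2)
  Group 3: 'a' x 2 (positions 3-4)
  Group 4: 'c' x 1 (positions 5-5)
Total groups: 4

4


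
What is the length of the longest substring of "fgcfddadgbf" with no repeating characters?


Input: "fgcfddadgbf"
Sliding window (track last position of each char):
  Position 0 ('f'): window [0,0] length 1 -- new best
  Position 1 ('g'): window [0,1] length 2 -- new best
  Position 2 ('c'): window [0,2] length 3 -- new best
  Position 3 ('f'): repeat (last at 0), move window start to 1
  Position 3 ('f'): window [1,3] length 3
  Position 4 ('d'): window [1,4] length 4 -- new best
  Position 5 ('d'): repeat (last at 4), move window start to 5
  Position 5 ('d'): window [5,5] length 1
  Position 6 ('a'): window [5,6] length 2
  Position 7 ('d'): repeat (last at 5), move window start to 6
  Position 7 ('d'): window [6,7] length 2
  Position 8 ('g'): window [6,8] length 3
  Position 9 ('b'): window [6,9] length 4
  Position 10 ('f'): window [6,10] length 5 -- new best
Longest substring with no repeats: "adgbf" with length 5

5


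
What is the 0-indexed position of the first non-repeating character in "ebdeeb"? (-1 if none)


Input: ebdeeb
Character frequencies:
  'b': 2
  'd': 1
  'e': 3
Scanning left to right for freq == 1:
  Position 0 ('e'): freq=3, skip
  Position 1 ('b'): freq=2, skip
  Position 2 ('d'): unique! => answer = 2

2


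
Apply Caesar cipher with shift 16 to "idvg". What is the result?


Caesar cipher: shift "idvg" by 16
  'i' (pos 8) + 16 = pos 24 = 'y'
  'd' (pos 3) + 16 = pos 19 = 't'
  'v' (pos 21) + 16 = pos 11 = 'l'
  'g' (pos 6) + 16 = pos 22 = 'w'
Result: ytlw

ytlw


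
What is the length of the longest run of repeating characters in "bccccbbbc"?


Input: "bccccbbbc"
Scanning for longest run:
  Position 1 ('c'): new char, reset run to 1
  Position 2 ('c'): continues run of 'c', length=2
  Position 3 ('c'): continues run of 'c', length=3
  Position 4 ('c'): continues run of 'c', length=4
  Position 5 ('b'): new char, reset run to 1
  Position 6 ('b'): continues run of 'b', length=2
  Position 7 ('b'): continues run of 'b', length=3
  Position 8 ('c'): new char, reset run to 1
Longest run: 'c' with length 4

4


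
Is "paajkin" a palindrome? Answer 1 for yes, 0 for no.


Input: paajkin
Reversed: nikjaap
  Compare pos 0 ('p') with pos 6 ('n'): MISMATCH
  Compare pos 1 ('a') with pos 5 ('i'): MISMATCH
  Compare pos 2 ('a') with pos 4 ('k'): MISMATCH
Result: not a palindrome

0


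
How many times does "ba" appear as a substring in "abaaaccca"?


Searching for "ba" in "abaaaccca"
Scanning each position:
  Position 0: "ab" => no
  Position 1: "ba" => MATCH
  Position 2: "aa" => no
  Position 3: "aa" => no
  Position 4: "ac" => no
  Position 5: "cc" => no
  Position 6: "cc" => no
  Position 7: "ca" => no
Total occurrences: 1

1


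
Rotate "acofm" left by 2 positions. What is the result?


Input: "acofm", rotate left by 2
First 2 characters: "ac"
Remaining characters: "ofm"
Concatenate remaining + first: "ofm" + "ac" = "ofmac"

ofmac


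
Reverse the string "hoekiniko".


Input: hoekiniko
Reading characters right to left:
  Position 8: 'o'
  Position 7: 'k'
  Position 6: 'i'
  Position 5: 'n'
  Position 4: 'i'
  Position 3: 'k'
  Position 2: 'e'
  Position 1: 'o'
  Position 0: 'h'
Reversed: okinikeoh

okinikeoh


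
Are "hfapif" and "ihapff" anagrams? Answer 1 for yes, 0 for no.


Strings: "hfapif", "ihapff"
Sorted first:  affhip
Sorted second: affhip
Sorted forms match => anagrams

1


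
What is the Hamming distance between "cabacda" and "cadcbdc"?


Comparing "cabacda" and "cadcbdc" position by position:
  Position 0: 'c' vs 'c' => same
  Position 1: 'a' vs 'a' => same
  Position 2: 'b' vs 'd' => differ
  Position 3: 'a' vs 'c' => differ
  Position 4: 'c' vs 'b' => differ
  Position 5: 'd' vs 'd' => same
  Position 6: 'a' vs 'c' => differ
Total differences (Hamming distance): 4

4


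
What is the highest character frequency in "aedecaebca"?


Input: aedecaebca
Character counts:
  'a': 3
  'b': 1
  'c': 2
  'd': 1
  'e': 3
Maximum frequency: 3

3


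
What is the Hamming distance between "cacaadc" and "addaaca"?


Comparing "cacaadc" and "addaaca" position by position:
  Position 0: 'c' vs 'a' => differ
  Position 1: 'a' vs 'd' => differ
  Position 2: 'c' vs 'd' => differ
  Position 3: 'a' vs 'a' => same
  Position 4: 'a' vs 'a' => same
  Position 5: 'd' vs 'c' => differ
  Position 6: 'c' vs 'a' => differ
Total differences (Hamming distance): 5

5


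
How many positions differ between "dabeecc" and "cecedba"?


Comparing "dabeecc" and "cecedba" position by position:
  Position 0: 'd' vs 'c' => DIFFER
  Position 1: 'a' vs 'e' => DIFFER
  Position 2: 'b' vs 'c' => DIFFER
  Position 3: 'e' vs 'e' => same
  Position 4: 'e' vs 'd' => DIFFER
  Position 5: 'c' vs 'b' => DIFFER
  Position 6: 'c' vs 'a' => DIFFER
Positions that differ: 6

6


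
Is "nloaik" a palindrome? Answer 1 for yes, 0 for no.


Input: nloaik
Reversed: kiaoln
  Compare pos 0 ('n') with pos 5 ('k'): MISMATCH
  Compare pos 1 ('l') with pos 4 ('i'): MISMATCH
  Compare pos 2 ('o') with pos 3 ('a'): MISMATCH
Result: not a palindrome

0


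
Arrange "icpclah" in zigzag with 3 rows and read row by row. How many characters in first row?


Zigzag "icpclah" into 3 rows:
Placing characters:
  'i' => row 0
  'c' => row 1
  'p' => row 2
  'c' => row 1
  'l' => row 0
  'a' => row 1
  'h' => row 2
Rows:
  Row 0: "il"
  Row 1: "cca"
  Row 2: "ph"
First row length: 2

2


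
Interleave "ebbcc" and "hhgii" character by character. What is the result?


Interleaving "ebbcc" and "hhgii":
  Position 0: 'e' from first, 'h' from second => "eh"
  Position 1: 'b' from first, 'h' from second => "bh"
  Position 2: 'b' from first, 'g' from second => "bg"
  Position 3: 'c' from first, 'i' from second => "ci"
  Position 4: 'c' from first, 'i' from second => "ci"
Result: ehbhbgcici

ehbhbgcici


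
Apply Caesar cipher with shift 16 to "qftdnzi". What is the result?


Caesar cipher: shift "qftdnzi" by 16
  'q' (pos 16) + 16 = pos 6 = 'g'
  'f' (pos 5) + 16 = pos 21 = 'v'
  't' (pos 19) + 16 = pos 9 = 'j'
  'd' (pos 3) + 16 = pos 19 = 't'
  'n' (pos 13) + 16 = pos 3 = 'd'
  'z' (pos 25) + 16 = pos 15 = 'p'
  'i' (pos 8) + 16 = pos 24 = 'y'
Result: gvjtdpy

gvjtdpy


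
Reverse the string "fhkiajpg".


Input: fhkiajpg
Reading characters right to left:
  Position 7: 'g'
  Position 6: 'p'
  Position 5: 'j'
  Position 4: 'a'
  Position 3: 'i'
  Position 2: 'k'
  Position 1: 'h'
  Position 0: 'f'
Reversed: gpjaikhf

gpjaikhf


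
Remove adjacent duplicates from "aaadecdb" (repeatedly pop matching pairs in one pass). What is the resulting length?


Input: aaadecdb
Stack-based adjacent duplicate removal:
  Read 'a': push. Stack: a
  Read 'a': matches stack top 'a' => pop. Stack: (empty)
  Read 'a': push. Stack: a
  Read 'd': push. Stack: ad
  Read 'e': push. Stack: ade
  Read 'c': push. Stack: adec
  Read 'd': push. Stack: adecd
  Read 'b': push. Stack: adecdb
Final stack: "adecdb" (length 6)

6


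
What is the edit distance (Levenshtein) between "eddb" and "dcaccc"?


Computing edit distance: "eddb" -> "dcaccc"
DP table:
           d    c    a    c    c    c
      0    1    2    3    4    5    6
  e   1    1    2    3    4    5    6
  d   2    1    2    3    4    5    6
  d   3    2    2    3    4    5    6
  b   4    3    3    3    4    5    6
Edit distance = dp[4][6] = 6

6


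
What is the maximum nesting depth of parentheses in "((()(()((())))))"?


Input: "((()(()((())))))"
Tracking depth:
  Position 0 '(': depth becomes 1
  Position 1 '(': depth becomes 2
  Position 2 '(': depth becomes 3
  Position 3 ')': depth becomes 2
  Position 4 '(': depth becomes 3
  Position 5 '(': depth becomes 4
  Position 6 ')': depth becomes 3
  Position 7 '(': depth becomes 4
  Position 8 '(': depth becomes 5
  Position 9 '(': depth becomes 6
  Position 10 ')': depth becomes 5
  Position 11 ')': depth becomes 4
  Position 12 ')': depth becomes 3
  Position 13 ')': depth becomes 2
  Position 14 ')': depth becomes 1
  Position 15 ')': depth becomes 0
Maximum depth reached: 6

6


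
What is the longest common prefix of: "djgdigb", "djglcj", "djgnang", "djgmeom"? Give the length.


Words: djgdigb, djglcj, djgnang, djgmeom
  Position 0: all 'd' => match
  Position 1: all 'j' => match
  Position 2: all 'g' => match
  Position 3: ('d', 'l', 'n', 'm') => mismatch, stop
LCP = "djg" (length 3)

3


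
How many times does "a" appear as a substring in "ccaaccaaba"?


Searching for "a" in "ccaaccaaba"
Scanning each position:
  Position 0: "c" => no
  Position 1: "c" => no
  Position 2: "a" => MATCH
  Position 3: "a" => MATCH
  Position 4: "c" => no
  Position 5: "c" => no
  Position 6: "a" => MATCH
  Position 7: "a" => MATCH
  Position 8: "b" => no
  Position 9: "a" => MATCH
Total occurrences: 5

5


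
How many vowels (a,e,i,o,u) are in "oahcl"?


Input: oahcl
Checking each character:
  'o' at position 0: vowel (running total: 1)
  'a' at position 1: vowel (running total: 2)
  'h' at position 2: consonant
  'c' at position 3: consonant
  'l' at position 4: consonant
Total vowels: 2

2


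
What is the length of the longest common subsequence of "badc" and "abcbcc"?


LCS of "badc" and "abcbcc"
DP table:
           a    b    c    b    c    c
      0    0    0    0    0    0    0
  b   0    0    1    1    1    1    1
  a   0    1    1    1    1    1    1
  d   0    1    1    1    1    1    1
  c   0    1    1    2    2    2    2
LCS length = dp[4][6] = 2

2


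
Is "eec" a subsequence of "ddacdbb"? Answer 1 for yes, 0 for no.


Check if "eec" is a subsequence of "ddacdbb"
Greedy scan:
  Position 0 ('d'): no match needed
  Position 1 ('d'): no match needed
  Position 2 ('a'): no match needed
  Position 3 ('c'): no match needed
  Position 4 ('d'): no match needed
  Position 5 ('b'): no match needed
  Position 6 ('b'): no match needed
Only matched 0/3 characters => not a subsequence

0


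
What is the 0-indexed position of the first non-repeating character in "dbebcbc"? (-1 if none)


Input: dbebcbc
Character frequencies:
  'b': 3
  'c': 2
  'd': 1
  'e': 1
Scanning left to right for freq == 1:
  Position 0 ('d'): unique! => answer = 0

0


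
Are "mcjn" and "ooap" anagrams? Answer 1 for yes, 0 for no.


Strings: "mcjn", "ooap"
Sorted first:  cjmn
Sorted second: aoop
Differ at position 0: 'c' vs 'a' => not anagrams

0


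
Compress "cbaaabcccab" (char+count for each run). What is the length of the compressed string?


Input: cbaaabcccab
Runs:
  'c' x 1 => "c1"
  'b' x 1 => "b1"
  'a' x 3 => "a3"
  'b' x 1 => "b1"
  'c' x 3 => "c3"
  'a' x 1 => "a1"
  'b' x 1 => "b1"
Compressed: "c1b1a3b1c3a1b1"
Compressed length: 14

14


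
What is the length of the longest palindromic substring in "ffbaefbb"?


Input: "ffbaefbb"
Checking substrings for palindromes:
  [0:2] "ff" (len 2) => palindrome
  [6:8] "bb" (len 2) => palindrome
Longest palindromic substring: "ff" with length 2

2


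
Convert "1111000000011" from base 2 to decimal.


Input: "1111000000011" in base 2
Positional expansion:
  Digit '1' (value 1) x 2^12 = 4096
  Digit '1' (value 1) x 2^11 = 2048
  Digit '1' (value 1) x 2^10 = 1024
  Digit '1' (value 1) x 2^9 = 512
  Digit '0' (value 0) x 2^8 = 0
  Digit '0' (value 0) x 2^7 = 0
  Digit '0' (value 0) x 2^6 = 0
  Digit '0' (value 0) x 2^5 = 0
  Digit '0' (value 0) x 2^4 = 0
  Digit '0' (value 0) x 2^3 = 0
  Digit '0' (value 0) x 2^2 = 0
  Digit '1' (value 1) x 2^1 = 2
  Digit '1' (value 1) x 2^0 = 1
Sum = 7683

7683


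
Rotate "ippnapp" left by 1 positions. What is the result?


Input: "ippnapp", rotate left by 1
First 1 characters: "i"
Remaining characters: "ppnapp"
Concatenate remaining + first: "ppnapp" + "i" = "ppnappi"

ppnappi


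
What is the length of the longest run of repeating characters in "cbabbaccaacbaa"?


Input: "cbabbaccaacbaa"
Scanning for longest run:
  Position 1 ('b'): new char, reset run to 1
  Position 2 ('a'): new char, reset run to 1
  Position 3 ('b'): new char, reset run to 1
  Position 4 ('b'): continues run of 'b', length=2
  Position 5 ('a'): new char, reset run to 1
  Position 6 ('c'): new char, reset run to 1
  Position 7 ('c'): continues run of 'c', length=2
  Position 8 ('a'): new char, reset run to 1
  Position 9 ('a'): continues run of 'a', length=2
  Position 10 ('c'): new char, reset run to 1
  Position 11 ('b'): new char, reset run to 1
  Position 12 ('a'): new char, reset run to 1
  Position 13 ('a'): continues run of 'a', length=2
Longest run: 'b' with length 2

2


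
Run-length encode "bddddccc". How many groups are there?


Input: bddddccc
Scanning for consecutive runs:
  Group 1: 'b' x 1 (positions 0-0)
  Group 2: 'd' x 4 (positions 1-4)
  Group 3: 'c' x 3 (positions 5-7)
Total groups: 3

3


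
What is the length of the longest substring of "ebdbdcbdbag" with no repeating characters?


Input: "ebdbdcbdbag"
Sliding window (track last position of each char):
  Position 0 ('e'): window [0,0] length 1 -- new best
  Position 1 ('b'): window [0,1] length 2 -- new best
  Position 2 ('d'): window [0,2] length 3 -- new best
  Position 3 ('b'): repeat (last at 1), move window start to 2
  Position 3 ('b'): window [2,3] length 2
  Position 4 ('d'): repeat (last at 2), move window start to 3
  Position 4 ('d'): window [3,4] length 2
  Position 5 ('c'): window [3,5] length 3
  Position 6 ('b'): repeat (last at 3), move window start to 4
  Position 6 ('b'): window [4,6] length 3
  Position 7 ('d'): repeat (last at 4), move window start to 5
  Position 7 ('d'): window [5,7] length 3
  Position 8 ('b'): repeat (last at 6), move window start to 7
  Position 8 ('b'): window [7,8] length 2
  Position 9 ('a'): window [7,9] length 3
  Position 10 ('g'): window [7,10] length 4 -- new best
Longest substring with no repeats: "dbag" with length 4

4


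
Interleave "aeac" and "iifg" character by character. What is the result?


Interleaving "aeac" and "iifg":
  Position 0: 'a' from first, 'i' from second => "ai"
  Position 1: 'e' from first, 'i' from second => "ei"
  Position 2: 'a' from first, 'f' from second => "af"
  Position 3: 'c' from first, 'g' from second => "cg"
Result: aieiafcg

aieiafcg


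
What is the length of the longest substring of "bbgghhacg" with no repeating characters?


Input: "bbgghhacg"
Sliding window (track last position of each char):
  Position 0 ('b'): window [0,0] length 1 -- new best
  Position 1 ('b'): repeat (last at 0), move window start to 1
  Position 1 ('b'): window [1,1] length 1
  Position 2 ('g'): window [1,2] length 2 -- new best
  Position 3 ('g'): repeat (last at 2), move window start to 3
  Position 3 ('g'): window [3,3] length 1
  Position 4 ('h'): window [3,4] length 2
  Position 5 ('h'): repeat (last at 4), move window start to 5
  Position 5 ('h'): window [5,5] length 1
  Position 6 ('a'): window [5,6] length 2
  Position 7 ('c'): window [5,7] length 3 -- new best
  Position 8 ('g'): window [5,8] length 4 -- new best
Longest substring with no repeats: "hacg" with length 4

4


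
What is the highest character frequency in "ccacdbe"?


Input: ccacdbe
Character counts:
  'a': 1
  'b': 1
  'c': 3
  'd': 1
  'e': 1
Maximum frequency: 3

3


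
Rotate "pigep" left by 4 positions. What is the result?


Input: "pigep", rotate left by 4
First 4 characters: "pige"
Remaining characters: "p"
Concatenate remaining + first: "p" + "pige" = "ppige"

ppige


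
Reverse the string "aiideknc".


Input: aiideknc
Reading characters right to left:
  Position 7: 'c'
  Position 6: 'n'
  Position 5: 'k'
  Position 4: 'e'
  Position 3: 'd'
  Position 2: 'i'
  Position 1: 'i'
  Position 0: 'a'
Reversed: cnkediia

cnkediia


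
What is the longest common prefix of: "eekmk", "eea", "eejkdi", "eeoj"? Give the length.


Words: eekmk, eea, eejkdi, eeoj
  Position 0: all 'e' => match
  Position 1: all 'e' => match
  Position 2: ('k', 'a', 'j', 'o') => mismatch, stop
LCP = "ee" (length 2)

2


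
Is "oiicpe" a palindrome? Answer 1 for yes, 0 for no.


Input: oiicpe
Reversed: epciio
  Compare pos 0 ('o') with pos 5 ('e'): MISMATCH
  Compare pos 1 ('i') with pos 4 ('p'): MISMATCH
  Compare pos 2 ('i') with pos 3 ('c'): MISMATCH
Result: not a palindrome

0


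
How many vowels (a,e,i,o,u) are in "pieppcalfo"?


Input: pieppcalfo
Checking each character:
  'p' at position 0: consonant
  'i' at position 1: vowel (running total: 1)
  'e' at position 2: vowel (running total: 2)
  'p' at position 3: consonant
  'p' at position 4: consonant
  'c' at position 5: consonant
  'a' at position 6: vowel (running total: 3)
  'l' at position 7: consonant
  'f' at position 8: consonant
  'o' at position 9: vowel (running total: 4)
Total vowels: 4

4


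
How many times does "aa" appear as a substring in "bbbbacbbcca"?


Searching for "aa" in "bbbbacbbcca"
Scanning each position:
  Position 0: "bb" => no
  Position 1: "bb" => no
  Position 2: "bb" => no
  Position 3: "ba" => no
  Position 4: "ac" => no
  Position 5: "cb" => no
  Position 6: "bb" => no
  Position 7: "bc" => no
  Position 8: "cc" => no
  Position 9: "ca" => no
Total occurrences: 0

0


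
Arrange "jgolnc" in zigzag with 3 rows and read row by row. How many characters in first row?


Zigzag "jgolnc" into 3 rows:
Placing characters:
  'j' => row 0
  'g' => row 1
  'o' => row 2
  'l' => row 1
  'n' => row 0
  'c' => row 1
Rows:
  Row 0: "jn"
  Row 1: "glc"
  Row 2: "o"
First row length: 2

2


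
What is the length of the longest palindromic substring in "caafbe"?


Input: "caafbe"
Checking substrings for palindromes:
  [1:3] "aa" (len 2) => palindrome
Longest palindromic substring: "aa" with length 2

2


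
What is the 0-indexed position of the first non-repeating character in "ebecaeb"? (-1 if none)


Input: ebecaeb
Character frequencies:
  'a': 1
  'b': 2
  'c': 1
  'e': 3
Scanning left to right for freq == 1:
  Position 0 ('e'): freq=3, skip
  Position 1 ('b'): freq=2, skip
  Position 2 ('e'): freq=3, skip
  Position 3 ('c'): unique! => answer = 3

3


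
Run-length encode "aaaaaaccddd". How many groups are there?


Input: aaaaaaccddd
Scanning for consecutive runs:
  Group 1: 'a' x 6 (positions 0-5)
  Group 2: 'c' x 2 (positions 6-7)
  Group 3: 'd' x 3 (positions 8-10)
Total groups: 3

3


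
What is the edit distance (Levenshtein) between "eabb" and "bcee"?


Computing edit distance: "eabb" -> "bcee"
DP table:
           b    c    e    e
      0    1    2    3    4
  e   1    1    2    2    3
  a   2    2    2    3    3
  b   3    2    3    3    4
  b   4    3    3    4    4
Edit distance = dp[4][4] = 4

4


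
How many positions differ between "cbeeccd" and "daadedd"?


Comparing "cbeeccd" and "daadedd" position by position:
  Position 0: 'c' vs 'd' => DIFFER
  Position 1: 'b' vs 'a' => DIFFER
  Position 2: 'e' vs 'a' => DIFFER
  Position 3: 'e' vs 'd' => DIFFER
  Position 4: 'c' vs 'e' => DIFFER
  Position 5: 'c' vs 'd' => DIFFER
  Position 6: 'd' vs 'd' => same
Positions that differ: 6

6


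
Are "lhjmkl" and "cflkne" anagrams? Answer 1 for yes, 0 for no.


Strings: "lhjmkl", "cflkne"
Sorted first:  hjkllm
Sorted second: cefkln
Differ at position 0: 'h' vs 'c' => not anagrams

0


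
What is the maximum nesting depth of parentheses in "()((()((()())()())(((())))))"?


Input: "()((()((()())()())(((())))))"
Tracking depth:
  Position 0 '(': depth becomes 1
  Position 1 ')': depth becomes 0
  Position 2 '(': depth becomes 1
  Position 3 '(': depth becomes 2
  Position 4 '(': depth becomes 3
  Position 5 ')': depth becomes 2
  Position 6 '(': depth becomes 3
  Position 7 '(': depth becomes 4
  Position 8 '(': depth becomes 5
  Position 9 ')': depth becomes 4
  Position 10 '(': depth becomes 5
  Position 11 ')': depth becomes 4
  Position 12 ')': depth becomes 3
  Position 13 '(': depth becomes 4
  Position 14 ')': depth becomes 3
  Position 15 '(': depth becomes 4
  Position 16 ')': depth becomes 3
  Position 17 ')': depth becomes 2
  Position 18 '(': depth becomes 3
  Position 19 '(': depth becomes 4
  Position 20 '(': depth becomes 5
  Position 21 '(': depth becomes 6
  Position 22 ')': depth becomes 5
  Position 23 ')': depth becomes 4
  Position 24 ')': depth becomes 3
  Position 25 ')': depth becomes 2
  Position 26 ')': depth becomes 1
  Position 27 ')': depth becomes 0
Maximum depth reached: 6

6


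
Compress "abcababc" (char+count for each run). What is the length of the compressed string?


Input: abcababc
Runs:
  'a' x 1 => "a1"
  'b' x 1 => "b1"
  'c' x 1 => "c1"
  'a' x 1 => "a1"
  'b' x 1 => "b1"
  'a' x 1 => "a1"
  'b' x 1 => "b1"
  'c' x 1 => "c1"
Compressed: "a1b1c1a1b1a1b1c1"
Compressed length: 16

16


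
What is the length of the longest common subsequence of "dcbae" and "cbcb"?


LCS of "dcbae" and "cbcb"
DP table:
           c    b    c    b
      0    0    0    0    0
  d   0    0    0    0    0
  c   0    1    1    1    1
  b   0    1    2    2    2
  a   0    1    2    2    2
  e   0    1    2    2    2
LCS length = dp[5][4] = 2

2


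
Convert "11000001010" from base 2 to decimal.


Input: "11000001010" in base 2
Positional expansion:
  Digit '1' (value 1) x 2^10 = 1024
  Digit '1' (value 1) x 2^9 = 512
  Digit '0' (value 0) x 2^8 = 0
  Digit '0' (value 0) x 2^7 = 0
  Digit '0' (value 0) x 2^6 = 0
  Digit '0' (value 0) x 2^5 = 0
  Digit '0' (value 0) x 2^4 = 0
  Digit '1' (value 1) x 2^3 = 8
  Digit '0' (value 0) x 2^2 = 0
  Digit '1' (value 1) x 2^1 = 2
  Digit '0' (value 0) x 2^0 = 0
Sum = 1546

1546


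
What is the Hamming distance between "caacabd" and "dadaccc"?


Comparing "caacabd" and "dadaccc" position by position:
  Position 0: 'c' vs 'd' => differ
  Position 1: 'a' vs 'a' => same
  Position 2: 'a' vs 'd' => differ
  Position 3: 'c' vs 'a' => differ
  Position 4: 'a' vs 'c' => differ
  Position 5: 'b' vs 'c' => differ
  Position 6: 'd' vs 'c' => differ
Total differences (Hamming distance): 6

6


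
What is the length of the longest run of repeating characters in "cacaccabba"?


Input: "cacaccabba"
Scanning for longest run:
  Position 1 ('a'): new char, reset run to 1
  Position 2 ('c'): new char, reset run to 1
  Position 3 ('a'): new char, reset run to 1
  Position 4 ('c'): new char, reset run to 1
  Position 5 ('c'): continues run of 'c', length=2
  Position 6 ('a'): new char, reset run to 1
  Position 7 ('b'): new char, reset run to 1
  Position 8 ('b'): continues run of 'b', length=2
  Position 9 ('a'): new char, reset run to 1
Longest run: 'c' with length 2

2


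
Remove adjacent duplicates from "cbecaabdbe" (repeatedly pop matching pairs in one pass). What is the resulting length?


Input: cbecaabdbe
Stack-based adjacent duplicate removal:
  Read 'c': push. Stack: c
  Read 'b': push. Stack: cb
  Read 'e': push. Stack: cbe
  Read 'c': push. Stack: cbec
  Read 'a': push. Stack: cbeca
  Read 'a': matches stack top 'a' => pop. Stack: cbec
  Read 'b': push. Stack: cbecb
  Read 'd': push. Stack: cbecbd
  Read 'b': push. Stack: cbecbdb
  Read 'e': push. Stack: cbecbdbe
Final stack: "cbecbdbe" (length 8)

8


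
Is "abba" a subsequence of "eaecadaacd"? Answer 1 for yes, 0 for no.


Check if "abba" is a subsequence of "eaecadaacd"
Greedy scan:
  Position 0 ('e'): no match needed
  Position 1 ('a'): matches sub[0] = 'a'
  Position 2 ('e'): no match needed
  Position 3 ('c'): no match needed
  Position 4 ('a'): no match needed
  Position 5 ('d'): no match needed
  Position 6 ('a'): no match needed
  Position 7 ('a'): no match needed
  Position 8 ('c'): no match needed
  Position 9 ('d'): no match needed
Only matched 1/4 characters => not a subsequence

0


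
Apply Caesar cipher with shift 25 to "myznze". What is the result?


Caesar cipher: shift "myznze" by 25
  'm' (pos 12) + 25 = pos 11 = 'l'
  'y' (pos 24) + 25 = pos 23 = 'x'
  'z' (pos 25) + 25 = pos 24 = 'y'
  'n' (pos 13) + 25 = pos 12 = 'm'
  'z' (pos 25) + 25 = pos 24 = 'y'
  'e' (pos 4) + 25 = pos 3 = 'd'
Result: lxymyd

lxymyd


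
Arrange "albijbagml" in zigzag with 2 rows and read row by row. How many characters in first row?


Zigzag "albijbagml" into 2 rows:
Placing characters:
  'a' => row 0
  'l' => row 1
  'b' => row 0
  'i' => row 1
  'j' => row 0
  'b' => row 1
  'a' => row 0
  'g' => row 1
  'm' => row 0
  'l' => row 1
Rows:
  Row 0: "abjam"
  Row 1: "libgl"
First row length: 5

5


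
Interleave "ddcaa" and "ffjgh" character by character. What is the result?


Interleaving "ddcaa" and "ffjgh":
  Position 0: 'd' from first, 'f' from second => "df"
  Position 1: 'd' from first, 'f' from second => "df"
  Position 2: 'c' from first, 'j' from second => "cj"
  Position 3: 'a' from first, 'g' from second => "ag"
  Position 4: 'a' from first, 'h' from second => "ah"
Result: dfdfcjagah

dfdfcjagah


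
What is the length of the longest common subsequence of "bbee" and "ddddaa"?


LCS of "bbee" and "ddddaa"
DP table:
           d    d    d    d    a    a
      0    0    0    0    0    0    0
  b   0    0    0    0    0    0    0
  b   0    0    0    0    0    0    0
  e   0    0    0    0    0    0    0
  e   0    0    0    0    0    0    0
LCS length = dp[4][6] = 0

0


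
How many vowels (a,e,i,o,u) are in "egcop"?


Input: egcop
Checking each character:
  'e' at position 0: vowel (running total: 1)
  'g' at position 1: consonant
  'c' at position 2: consonant
  'o' at position 3: vowel (running total: 2)
  'p' at position 4: consonant
Total vowels: 2

2


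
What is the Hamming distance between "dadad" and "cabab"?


Comparing "dadad" and "cabab" position by position:
  Position 0: 'd' vs 'c' => differ
  Position 1: 'a' vs 'a' => same
  Position 2: 'd' vs 'b' => differ
  Position 3: 'a' vs 'a' => same
  Position 4: 'd' vs 'b' => differ
Total differences (Hamming distance): 3

3


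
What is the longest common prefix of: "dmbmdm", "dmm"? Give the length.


Words: dmbmdm, dmm
  Position 0: all 'd' => match
  Position 1: all 'm' => match
  Position 2: ('b', 'm') => mismatch, stop
LCP = "dm" (length 2)

2


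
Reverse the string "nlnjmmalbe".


Input: nlnjmmalbe
Reading characters right to left:
  Position 9: 'e'
  Position 8: 'b'
  Position 7: 'l'
  Position 6: 'a'
  Position 5: 'm'
  Position 4: 'm'
  Position 3: 'j'
  Position 2: 'n'
  Position 1: 'l'
  Position 0: 'n'
Reversed: eblammjnln

eblammjnln


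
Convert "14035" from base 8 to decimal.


Input: "14035" in base 8
Positional expansion:
  Digit '1' (value 1) x 8^4 = 4096
  Digit '4' (value 4) x 8^3 = 2048
  Digit '0' (value 0) x 8^2 = 0
  Digit '3' (value 3) x 8^1 = 24
  Digit '5' (value 5) x 8^0 = 5
Sum = 6173

6173


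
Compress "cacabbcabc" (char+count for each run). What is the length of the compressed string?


Input: cacabbcabc
Runs:
  'c' x 1 => "c1"
  'a' x 1 => "a1"
  'c' x 1 => "c1"
  'a' x 1 => "a1"
  'b' x 2 => "b2"
  'c' x 1 => "c1"
  'a' x 1 => "a1"
  'b' x 1 => "b1"
  'c' x 1 => "c1"
Compressed: "c1a1c1a1b2c1a1b1c1"
Compressed length: 18

18
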